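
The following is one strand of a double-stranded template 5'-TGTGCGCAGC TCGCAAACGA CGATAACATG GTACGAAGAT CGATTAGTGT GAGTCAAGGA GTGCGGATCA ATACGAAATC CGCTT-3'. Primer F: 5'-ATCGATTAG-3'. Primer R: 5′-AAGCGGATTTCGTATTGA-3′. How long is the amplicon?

Scanning the template, ATCGATTAG occurs at positions 39–47; this primer anneals to the bottom strand there with its 3' end pointing downstream.
The reverse primer's reverse complement is TCAATACGAAATCCGCTT, which matches the template at positions 68–85.
Amplicon spans positions 39–85: 47 bp.

47 bp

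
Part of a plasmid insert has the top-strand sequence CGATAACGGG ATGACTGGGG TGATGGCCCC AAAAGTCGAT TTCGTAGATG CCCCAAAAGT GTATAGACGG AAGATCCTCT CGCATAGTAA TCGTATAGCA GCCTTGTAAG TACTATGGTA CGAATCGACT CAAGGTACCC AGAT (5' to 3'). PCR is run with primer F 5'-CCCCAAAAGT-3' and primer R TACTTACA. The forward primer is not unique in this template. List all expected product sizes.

86 bp, 62 bp

The forward primer CCCCAAAAGT matches the top strand at positions 27–36, 51–60.
The reverse primer's reverse complement is TGTAAGTA, matching at positions 105–112.
Each forward site pairs with the reverse site to give a product ending at position 112: sizes 86, 62 bp.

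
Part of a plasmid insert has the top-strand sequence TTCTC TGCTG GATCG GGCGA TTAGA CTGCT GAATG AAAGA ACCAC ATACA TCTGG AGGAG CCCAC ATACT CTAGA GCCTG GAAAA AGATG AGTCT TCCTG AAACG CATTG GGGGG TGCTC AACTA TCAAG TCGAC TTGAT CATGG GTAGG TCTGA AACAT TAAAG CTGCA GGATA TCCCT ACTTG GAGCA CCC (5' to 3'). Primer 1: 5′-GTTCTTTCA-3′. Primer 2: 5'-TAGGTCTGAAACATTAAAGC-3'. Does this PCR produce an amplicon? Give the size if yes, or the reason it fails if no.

Primer 1 (GTTCTTTCA) has reverse complement TGAAAGAAC, which matches the top strand at positions 34–42; primer 1 anneals to the top strand there with its 3' end pointing upstream toward position 34.
Primer 2 (TAGGTCTGAAACATTAAAGC) matches the top strand directly at positions 147–166; it anneals to the bottom strand with its 3' end pointing downstream toward position 166.
The 3' ends diverge (primer 1 extends toward position 1, primer 2 toward position 193), so the primers never converge on a shared product.

No product — the primers' 3' ends point away from each other.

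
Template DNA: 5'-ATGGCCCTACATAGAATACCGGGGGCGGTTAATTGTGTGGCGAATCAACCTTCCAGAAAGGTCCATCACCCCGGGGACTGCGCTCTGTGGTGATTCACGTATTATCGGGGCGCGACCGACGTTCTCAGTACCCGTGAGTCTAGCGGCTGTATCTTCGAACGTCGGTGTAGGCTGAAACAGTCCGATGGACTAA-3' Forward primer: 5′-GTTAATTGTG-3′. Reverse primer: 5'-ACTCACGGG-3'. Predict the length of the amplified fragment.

Scanning the template, GTTAATTGTG occurs at positions 28–37; this primer anneals to the bottom strand there with its 3' end pointing downstream.
The reverse primer's reverse complement is CCCGTGAGT, which matches the template at positions 131–139.
The product runs from position 28 to position 139, so its length is 139 − 28 + 1 = 112 bp.

112 bp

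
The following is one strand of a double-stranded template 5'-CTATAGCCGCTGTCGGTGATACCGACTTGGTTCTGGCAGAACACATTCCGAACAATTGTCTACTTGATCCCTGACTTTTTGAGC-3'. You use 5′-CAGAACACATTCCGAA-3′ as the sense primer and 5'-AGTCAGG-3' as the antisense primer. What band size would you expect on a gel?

Forward primer CAGAACACATTCCGAA is found on the top strand at positions 37–52.
Reverse complement of the reverse primer: CCTGACT. This occurs on the top strand at positions 70–76.
The product runs from position 37 to position 76, so its length is 76 − 37 + 1 = 40 bp.

40 bp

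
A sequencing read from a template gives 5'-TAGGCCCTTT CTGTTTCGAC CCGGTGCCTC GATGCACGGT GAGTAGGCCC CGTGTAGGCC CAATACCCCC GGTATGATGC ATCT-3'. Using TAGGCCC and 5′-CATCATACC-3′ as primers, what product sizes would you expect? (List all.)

79 bp, 36 bp, 25 bp

The forward primer TAGGCCC matches the top strand at positions 1–7, 44–50, 55–61.
The reverse primer's reverse complement is GGTATGATG, matching at positions 71–79.
Each forward site pairs with the reverse site to give a product ending at position 79: sizes 79, 36, 25 bp.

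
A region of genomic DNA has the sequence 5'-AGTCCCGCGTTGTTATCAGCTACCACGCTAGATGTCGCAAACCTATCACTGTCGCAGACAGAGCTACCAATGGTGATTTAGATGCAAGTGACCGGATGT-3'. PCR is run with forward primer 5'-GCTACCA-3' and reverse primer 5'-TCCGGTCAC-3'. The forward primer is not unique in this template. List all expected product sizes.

78 bp, 34 bp

The forward primer GCTACCA matches the top strand at positions 19–25, 63–69.
The reverse primer's reverse complement is GTGACCGGA, matching at positions 88–96.
Each forward site pairs with the reverse site to give a product ending at position 96: sizes 78, 34 bp.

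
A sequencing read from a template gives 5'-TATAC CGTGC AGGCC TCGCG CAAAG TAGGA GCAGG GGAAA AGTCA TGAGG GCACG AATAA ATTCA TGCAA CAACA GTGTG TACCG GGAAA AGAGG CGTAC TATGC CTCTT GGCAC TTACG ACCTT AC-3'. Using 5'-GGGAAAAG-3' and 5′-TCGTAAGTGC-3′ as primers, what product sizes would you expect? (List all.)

87 bp, 37 bp

The forward primer GGGAAAAG matches the top strand at positions 35–42, 85–92.
The reverse primer's reverse complement is GCACTTACGA, matching at positions 112–121.
Each forward site pairs with the reverse site to give a product ending at position 121: sizes 87, 37 bp.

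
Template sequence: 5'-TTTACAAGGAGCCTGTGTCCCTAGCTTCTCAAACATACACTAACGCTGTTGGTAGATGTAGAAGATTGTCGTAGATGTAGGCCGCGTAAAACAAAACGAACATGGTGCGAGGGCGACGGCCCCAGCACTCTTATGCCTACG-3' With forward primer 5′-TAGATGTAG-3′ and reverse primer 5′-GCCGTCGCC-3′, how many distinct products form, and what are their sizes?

Two products: 68 bp, 49 bp

The forward primer TAGATGTAG matches the top strand at positions 53–61, 72–80.
The reverse primer's reverse complement is GGCGACGGC, matching at positions 112–120.
Each forward site pairs with the reverse site to give a product ending at position 120: sizes 68, 49 bp.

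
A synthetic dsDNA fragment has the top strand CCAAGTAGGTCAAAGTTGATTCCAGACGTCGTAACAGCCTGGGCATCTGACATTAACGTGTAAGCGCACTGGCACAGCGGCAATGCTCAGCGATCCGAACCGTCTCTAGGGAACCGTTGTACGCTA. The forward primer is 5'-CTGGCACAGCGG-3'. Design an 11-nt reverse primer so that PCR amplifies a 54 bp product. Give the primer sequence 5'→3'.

5'-GTACAACGGTT-3'

The forward primer binds at positions 69–80, so a 54 bp product ends at position 69 + 54 − 1 = 122.
The reverse primer anneals to the top strand over positions 112–122, i.e. to AACCGTTGTAC.
Its sequence written 5'→3' is the reverse complement: GTACAACGGTT.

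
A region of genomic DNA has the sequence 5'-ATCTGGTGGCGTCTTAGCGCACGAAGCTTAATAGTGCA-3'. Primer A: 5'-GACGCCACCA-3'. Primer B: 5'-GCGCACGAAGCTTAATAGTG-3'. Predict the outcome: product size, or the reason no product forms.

Primer A (GACGCCACCA) has reverse complement TGGTGGCGTC, which matches the top strand at positions 4–13; primer A anneals to the top strand there with its 3' end pointing upstream toward position 4.
Primer B (GCGCACGAAGCTTAATAGTG) matches the top strand directly at positions 17–36; it anneals to the bottom strand with its 3' end pointing downstream toward position 36.
The 3' ends diverge (primer A extends toward position 1, primer B toward position 38), so the primers never converge on a shared product.

No product — the primers' 3' ends point away from each other.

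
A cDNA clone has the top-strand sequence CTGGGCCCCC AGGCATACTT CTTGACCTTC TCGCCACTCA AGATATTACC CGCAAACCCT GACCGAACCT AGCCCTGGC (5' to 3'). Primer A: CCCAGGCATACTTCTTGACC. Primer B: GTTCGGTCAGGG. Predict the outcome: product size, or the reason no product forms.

Yes — a 61 bp product.

Primer A (CCCAGGCATACTTCTTGACC) matches the top strand at positions 8–27; it acts as a forward primer.
Primer B's reverse complement is CCCTGACCGAAC, matching the top strand at positions 57–68; it acts as a reverse primer.
The 3' ends face each other across positions 8–68, giving a 61 bp product.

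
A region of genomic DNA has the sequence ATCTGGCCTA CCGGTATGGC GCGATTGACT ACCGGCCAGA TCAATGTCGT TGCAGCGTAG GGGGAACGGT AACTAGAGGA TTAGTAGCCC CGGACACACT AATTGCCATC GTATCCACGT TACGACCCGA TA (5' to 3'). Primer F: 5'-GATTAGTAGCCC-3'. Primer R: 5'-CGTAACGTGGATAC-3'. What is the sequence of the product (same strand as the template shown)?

The forward primer matches the template at positions 79–90.
The reverse primer's reverse complement is GTATCCACGTTACG, which matches the template at positions 111–124.
The product is the template from position 79 through 124 (46 bp).

5'-GATTAGTAGCCCCGGACACACTAATTGCCATCGTATCCACGTTACG-3'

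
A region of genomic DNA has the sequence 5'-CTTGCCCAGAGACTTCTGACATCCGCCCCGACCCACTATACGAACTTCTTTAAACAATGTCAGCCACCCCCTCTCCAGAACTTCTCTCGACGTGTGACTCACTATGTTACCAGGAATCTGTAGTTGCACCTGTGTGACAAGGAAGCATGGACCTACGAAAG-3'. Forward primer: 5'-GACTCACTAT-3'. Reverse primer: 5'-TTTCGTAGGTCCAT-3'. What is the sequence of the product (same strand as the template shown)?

5'-GACTCACTATGTTACCAGGAATCTGTAGTTGCACCTGTGTGACAAGGAAGCATGGACCTACGAAA-3'

Forward primer GACTCACTAT is found on the top strand at positions 96–105.
Reverse complement of the reverse primer: ATGGACCTACGAAA. This occurs on the top strand at positions 147–160.
The product is the template from position 96 through 160 (65 bp).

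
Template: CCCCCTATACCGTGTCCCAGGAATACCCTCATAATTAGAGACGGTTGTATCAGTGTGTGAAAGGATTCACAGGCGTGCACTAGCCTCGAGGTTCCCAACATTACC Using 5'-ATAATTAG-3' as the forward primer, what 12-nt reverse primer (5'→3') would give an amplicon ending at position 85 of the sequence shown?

5'-GGCTAGTGCACG-3'

The forward primer binds at positions 31–38; the product's 3' end on the top strand is position 85.
The reverse primer anneals to the top strand over positions 74–85, i.e. to CGTGCACTAGCC.
Its sequence written 5'→3' is the reverse complement: GGCTAGTGCACG.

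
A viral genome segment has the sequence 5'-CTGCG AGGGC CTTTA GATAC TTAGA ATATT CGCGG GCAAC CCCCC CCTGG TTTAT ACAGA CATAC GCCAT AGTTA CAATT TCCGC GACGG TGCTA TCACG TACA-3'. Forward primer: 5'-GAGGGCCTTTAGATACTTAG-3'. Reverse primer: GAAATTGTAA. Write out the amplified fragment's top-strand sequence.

5'-GAGGGCCTTTAGATACTTAGAATATTCGCGGGCAACCCCCCCCTGGTTTATACAGACATACGCCATAGTTACAATTTC-3'

Scanning the template, GAGGGCCTTTAGATACTTAG occurs at positions 5–24; this primer anneals to the bottom strand there with its 3' end pointing downstream.
Reverse complement of the reverse primer: TTACAATTTC. This occurs on the top strand at positions 73–82.
The product is the template from position 5 through 82 (78 bp).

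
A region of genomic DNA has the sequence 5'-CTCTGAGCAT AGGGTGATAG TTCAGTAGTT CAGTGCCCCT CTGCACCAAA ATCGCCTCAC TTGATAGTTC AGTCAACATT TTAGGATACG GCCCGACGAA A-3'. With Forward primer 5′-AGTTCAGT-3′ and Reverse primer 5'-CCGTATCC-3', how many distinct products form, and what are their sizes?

The forward primer AGTTCAGT matches the top strand at positions 19–26, 27–34, 66–73.
The reverse primer's reverse complement is GGATACGG, matching at positions 84–91.
Each forward site pairs with the reverse site to give a product ending at position 91: sizes 73, 65, 26 bp.

Three products: 73 bp, 65 bp, 26 bp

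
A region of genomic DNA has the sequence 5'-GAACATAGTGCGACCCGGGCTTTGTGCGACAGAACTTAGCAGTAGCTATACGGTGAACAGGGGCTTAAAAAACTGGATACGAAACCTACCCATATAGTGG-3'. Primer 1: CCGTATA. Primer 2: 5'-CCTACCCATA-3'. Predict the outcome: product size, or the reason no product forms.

No product — the primers' 3' ends point away from each other.

Primer 1 (CCGTATA) has reverse complement TATACGG, which matches the top strand at positions 47–53; primer 1 anneals to the top strand there with its 3' end pointing upstream toward position 47.
Primer 2 (CCTACCCATA) matches the top strand directly at positions 85–94; it anneals to the bottom strand with its 3' end pointing downstream toward position 94.
The 3' ends diverge (primer 1 extends toward position 1, primer 2 toward position 100), so the primers never converge on a shared product.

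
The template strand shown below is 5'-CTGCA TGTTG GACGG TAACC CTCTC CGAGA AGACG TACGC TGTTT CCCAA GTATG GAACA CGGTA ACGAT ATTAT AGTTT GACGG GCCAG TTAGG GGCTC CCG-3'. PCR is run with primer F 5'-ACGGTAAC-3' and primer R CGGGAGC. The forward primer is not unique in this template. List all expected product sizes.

92 bp, 44 bp

The forward primer ACGGTAAC matches the top strand at positions 12–19, 60–67.
The reverse primer's reverse complement is GCTCCCG, matching at positions 97–103.
Each forward site pairs with the reverse site to give a product ending at position 103: sizes 92, 44 bp.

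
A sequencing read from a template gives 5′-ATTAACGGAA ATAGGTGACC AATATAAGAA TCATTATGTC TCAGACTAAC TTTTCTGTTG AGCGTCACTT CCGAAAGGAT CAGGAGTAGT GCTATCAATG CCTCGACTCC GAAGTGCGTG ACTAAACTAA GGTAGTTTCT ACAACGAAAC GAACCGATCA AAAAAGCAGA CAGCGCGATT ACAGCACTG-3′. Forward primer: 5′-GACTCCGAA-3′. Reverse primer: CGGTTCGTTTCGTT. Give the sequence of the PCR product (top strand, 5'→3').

5'-GACTCCGAAGTGCGTGACTAAACTAAGGTAGTTTCTACAACGAAACGAACCG-3'

Forward primer GACTCCGAA is found on the top strand at positions 105–113.
The reverse primer's reverse complement is AACGAAACGAACCG, which matches the template at positions 143–156.
The product is the template from position 105 through 156 (52 bp).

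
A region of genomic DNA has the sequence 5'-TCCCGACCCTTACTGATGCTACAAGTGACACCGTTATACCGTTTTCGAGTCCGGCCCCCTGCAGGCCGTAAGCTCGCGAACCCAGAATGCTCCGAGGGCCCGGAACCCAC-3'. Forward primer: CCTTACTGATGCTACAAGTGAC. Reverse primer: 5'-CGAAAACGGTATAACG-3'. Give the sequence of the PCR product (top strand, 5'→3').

The forward primer matches the template at positions 8–29.
Taking the reverse complement of CGAAAACGGTATAACG gives CGTTATACCGTTTTCG, found at positions 32–47 on the template; the primer anneals here to the top strand with its 3' end pointing upstream.
The product is the template from position 8 through 47 (40 bp).

5'-CCTTACTGATGCTACAAGTGACACCGTTATACCGTTTTCG-3'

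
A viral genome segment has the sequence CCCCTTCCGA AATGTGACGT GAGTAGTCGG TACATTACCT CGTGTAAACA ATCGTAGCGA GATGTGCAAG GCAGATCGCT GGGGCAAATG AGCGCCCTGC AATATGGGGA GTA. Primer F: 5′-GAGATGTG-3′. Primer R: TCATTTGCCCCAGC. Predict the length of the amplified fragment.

Scanning the template, GAGATGTG occurs at positions 59–66; this primer anneals to the bottom strand there with its 3' end pointing downstream.
Taking the reverse complement of TCATTTGCCCCAGC gives GCTGGGGCAAATGA, found at positions 78–91 on the template; the primer anneals here to the top strand with its 3' end pointing upstream.
Amplicon spans positions 59–91: 33 bp.

33 bp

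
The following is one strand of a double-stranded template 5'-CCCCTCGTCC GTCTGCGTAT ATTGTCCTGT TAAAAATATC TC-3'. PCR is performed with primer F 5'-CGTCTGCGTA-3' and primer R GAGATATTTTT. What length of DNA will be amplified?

33 bp

Scanning the template, CGTCTGCGTA occurs at positions 10–19; this primer anneals to the bottom strand there with its 3' end pointing downstream.
The reverse primer's reverse complement is AAAAATATCTC, which matches the template at positions 32–42.
The product runs from position 10 to position 42, so its length is 42 − 10 + 1 = 33 bp.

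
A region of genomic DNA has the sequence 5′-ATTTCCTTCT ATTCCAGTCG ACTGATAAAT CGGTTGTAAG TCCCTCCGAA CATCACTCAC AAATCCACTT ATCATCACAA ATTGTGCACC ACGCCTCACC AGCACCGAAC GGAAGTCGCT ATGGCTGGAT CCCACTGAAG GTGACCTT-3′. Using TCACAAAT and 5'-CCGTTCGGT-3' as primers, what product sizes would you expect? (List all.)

56 bp, 38 bp

The forward primer TCACAAAT matches the top strand at positions 57–64, 75–82.
The reverse primer's reverse complement is ACCGAACGG, matching at positions 104–112.
Each forward site pairs with the reverse site to give a product ending at position 112: sizes 56, 38 bp.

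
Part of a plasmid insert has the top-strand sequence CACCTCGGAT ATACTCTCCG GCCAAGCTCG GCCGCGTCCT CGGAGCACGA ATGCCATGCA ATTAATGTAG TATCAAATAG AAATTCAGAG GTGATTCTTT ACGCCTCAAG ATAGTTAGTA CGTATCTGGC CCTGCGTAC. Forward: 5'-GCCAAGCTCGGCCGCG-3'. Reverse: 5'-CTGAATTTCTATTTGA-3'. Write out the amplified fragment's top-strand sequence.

5'-GCCAAGCTCGGCCGCGTCCTCGGAGCACGAATGCCATGCAATTAATGTAGTATCAAATAGAAATTCAG-3'

Forward primer GCCAAGCTCGGCCGCG is found on the top strand at positions 21–36.
Taking the reverse complement of CTGAATTTCTATTTGA gives TCAAATAGAAATTCAG, found at positions 73–88 on the template; the primer anneals here to the top strand with its 3' end pointing upstream.
The product is the template from position 21 through 88 (68 bp).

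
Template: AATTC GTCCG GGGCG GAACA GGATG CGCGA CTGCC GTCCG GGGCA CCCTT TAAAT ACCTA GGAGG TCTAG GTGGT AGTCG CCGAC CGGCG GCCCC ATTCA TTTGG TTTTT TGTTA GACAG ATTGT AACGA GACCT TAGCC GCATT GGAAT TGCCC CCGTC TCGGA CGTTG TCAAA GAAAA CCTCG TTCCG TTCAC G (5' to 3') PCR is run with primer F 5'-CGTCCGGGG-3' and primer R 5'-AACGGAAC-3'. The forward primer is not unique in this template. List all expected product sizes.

The forward primer CGTCCGGGG matches the top strand at positions 5–13, 35–43.
The reverse primer's reverse complement is GTTCCGTT, matching at positions 185–192.
Each forward site pairs with the reverse site to give a product ending at position 192: sizes 188, 158 bp.

188 bp, 158 bp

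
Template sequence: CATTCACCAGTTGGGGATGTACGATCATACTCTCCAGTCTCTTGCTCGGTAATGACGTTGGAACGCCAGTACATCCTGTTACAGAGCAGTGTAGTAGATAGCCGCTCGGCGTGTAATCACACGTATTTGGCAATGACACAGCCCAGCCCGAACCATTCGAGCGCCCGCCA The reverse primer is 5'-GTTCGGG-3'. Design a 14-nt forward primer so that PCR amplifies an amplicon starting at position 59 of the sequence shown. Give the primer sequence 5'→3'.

5'-TGGAACGCCAGTAC-3'

The reverse primer's reverse complement CCCGAAC matches the template at positions 147–153; the product starts at position 59.
The forward primer is identical to the top strand over positions 59–72: TGGAACGCCAGTAC.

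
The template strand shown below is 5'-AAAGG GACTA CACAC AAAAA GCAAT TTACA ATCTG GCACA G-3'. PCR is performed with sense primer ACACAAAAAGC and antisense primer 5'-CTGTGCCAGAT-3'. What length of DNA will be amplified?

The forward primer matches the template at positions 12–22.
The reverse primer's reverse complement is ATCTGGCACAG, which matches the template at positions 31–41.
The product runs from position 12 to position 41, so its length is 41 − 12 + 1 = 30 bp.

30 bp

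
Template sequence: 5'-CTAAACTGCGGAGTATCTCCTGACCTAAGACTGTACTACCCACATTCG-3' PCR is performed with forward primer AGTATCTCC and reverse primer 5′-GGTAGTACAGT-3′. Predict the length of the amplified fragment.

29 bp

Scanning the template, AGTATCTCC occurs at positions 12–20; this primer anneals to the bottom strand there with its 3' end pointing downstream.
Reverse complement of the reverse primer: ACTGTACTACC. This occurs on the top strand at positions 30–40.
The product runs from position 12 to position 40, so its length is 40 − 12 + 1 = 29 bp.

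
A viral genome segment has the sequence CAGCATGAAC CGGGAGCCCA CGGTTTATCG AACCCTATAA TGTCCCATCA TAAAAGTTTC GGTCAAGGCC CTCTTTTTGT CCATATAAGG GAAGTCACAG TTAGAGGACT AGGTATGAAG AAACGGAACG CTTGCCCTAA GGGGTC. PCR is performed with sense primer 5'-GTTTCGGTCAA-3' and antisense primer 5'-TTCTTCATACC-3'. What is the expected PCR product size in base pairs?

Scanning the template, GTTTCGGTCAA occurs at positions 56–66; this primer anneals to the bottom strand there with its 3' end pointing downstream.
Taking the reverse complement of TTCTTCATACC gives GGTATGAAGAA, found at positions 112–122 on the template; the primer anneals here to the top strand with its 3' end pointing upstream.
Product length = (reverse-primer end) − (forward-primer start) + 1 = 122 − 56 + 1 = 67 bp.

67 bp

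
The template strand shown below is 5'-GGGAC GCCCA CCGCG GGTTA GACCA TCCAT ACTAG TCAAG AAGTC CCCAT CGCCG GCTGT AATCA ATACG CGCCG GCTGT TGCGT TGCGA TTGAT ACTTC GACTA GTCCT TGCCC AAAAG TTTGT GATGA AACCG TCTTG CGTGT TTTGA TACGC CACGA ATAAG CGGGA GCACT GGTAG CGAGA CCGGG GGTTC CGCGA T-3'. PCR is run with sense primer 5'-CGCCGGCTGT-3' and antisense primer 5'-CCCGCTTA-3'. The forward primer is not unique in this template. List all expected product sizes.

119 bp, 99 bp

The forward primer CGCCGGCTGT matches the top strand at positions 51–60, 71–80.
The reverse primer's reverse complement is TAAGCGGG, matching at positions 162–169.
Each forward site pairs with the reverse site to give a product ending at position 169: sizes 119, 99 bp.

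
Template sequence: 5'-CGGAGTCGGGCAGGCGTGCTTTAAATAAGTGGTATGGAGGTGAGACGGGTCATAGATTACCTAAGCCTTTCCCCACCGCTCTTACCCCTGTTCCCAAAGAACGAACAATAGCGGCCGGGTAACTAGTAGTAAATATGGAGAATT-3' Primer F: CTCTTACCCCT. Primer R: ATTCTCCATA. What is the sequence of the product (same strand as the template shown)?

The forward primer matches the template at positions 79–89.
Reverse complement of the reverse primer: TATGGAGAAT. This occurs on the top strand at positions 134–143.
The product is the template from position 79 through 143 (65 bp).

5'-CTCTTACCCCTGTTCCCAAAGAACGAACAATAGCGGCCGGGTAACTAGTAGTAAATATGGAGAAT-3'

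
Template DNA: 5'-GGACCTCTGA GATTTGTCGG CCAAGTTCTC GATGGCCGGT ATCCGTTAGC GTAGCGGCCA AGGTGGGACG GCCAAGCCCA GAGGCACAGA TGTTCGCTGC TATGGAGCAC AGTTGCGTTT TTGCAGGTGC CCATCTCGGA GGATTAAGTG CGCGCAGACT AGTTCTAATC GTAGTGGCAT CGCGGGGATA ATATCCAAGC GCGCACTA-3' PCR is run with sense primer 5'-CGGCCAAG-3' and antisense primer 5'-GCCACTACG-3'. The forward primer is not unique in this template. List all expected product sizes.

161 bp, 124 bp, 110 bp

The forward primer CGGCCAAG matches the top strand at positions 18–25, 55–62, 69–76.
The reverse primer's reverse complement is CGTAGTGGC, matching at positions 170–178.
Each forward site pairs with the reverse site to give a product ending at position 178: sizes 161, 124, 110 bp.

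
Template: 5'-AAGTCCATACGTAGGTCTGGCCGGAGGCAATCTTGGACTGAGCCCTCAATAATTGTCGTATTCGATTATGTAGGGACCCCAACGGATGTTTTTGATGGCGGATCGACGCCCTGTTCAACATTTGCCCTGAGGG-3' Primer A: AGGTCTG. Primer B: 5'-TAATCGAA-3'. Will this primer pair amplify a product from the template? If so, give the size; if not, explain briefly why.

Primer A (AGGTCTG) matches the top strand at positions 13–19; it acts as a forward primer.
Primer B's reverse complement is TTCGATTA, matching the top strand at positions 61–68; it acts as a reverse primer.
The 3' ends face each other across positions 13–68, giving a 56 bp product.

Yes — a 56 bp product.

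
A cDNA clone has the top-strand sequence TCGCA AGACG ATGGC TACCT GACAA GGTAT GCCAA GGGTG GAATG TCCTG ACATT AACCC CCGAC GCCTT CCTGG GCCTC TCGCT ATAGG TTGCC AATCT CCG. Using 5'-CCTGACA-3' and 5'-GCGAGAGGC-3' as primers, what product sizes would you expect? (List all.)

The forward primer CCTGACA matches the top strand at positions 18–24, 47–53.
The reverse primer's reverse complement is GCCTCTCGC, matching at positions 76–84.
Each forward site pairs with the reverse site to give a product ending at position 84: sizes 67, 38 bp.

67 bp, 38 bp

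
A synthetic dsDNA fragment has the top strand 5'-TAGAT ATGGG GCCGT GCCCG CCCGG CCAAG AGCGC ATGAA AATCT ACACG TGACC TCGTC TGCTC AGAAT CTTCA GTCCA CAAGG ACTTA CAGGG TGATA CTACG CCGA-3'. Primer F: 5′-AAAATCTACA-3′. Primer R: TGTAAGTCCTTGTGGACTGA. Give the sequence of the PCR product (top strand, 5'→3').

Forward primer AAAATCTACA is found on the top strand at positions 39–48.
The reverse primer's reverse complement is TCAGTCCACAAGGACTTACA, which matches the template at positions 73–92.
The product is the template from position 39 through 92 (54 bp).

5'-AAAATCTACACGTGACCTCGTCTGCTCAGAATCTTCAGTCCACAAGGACTTACA-3'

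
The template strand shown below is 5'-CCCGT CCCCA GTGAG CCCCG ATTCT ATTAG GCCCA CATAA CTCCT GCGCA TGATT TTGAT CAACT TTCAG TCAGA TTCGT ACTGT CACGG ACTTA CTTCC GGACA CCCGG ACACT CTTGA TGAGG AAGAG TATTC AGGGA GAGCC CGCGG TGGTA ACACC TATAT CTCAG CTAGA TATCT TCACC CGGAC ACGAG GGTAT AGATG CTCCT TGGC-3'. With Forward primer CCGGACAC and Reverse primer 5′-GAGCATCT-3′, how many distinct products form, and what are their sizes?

The forward primer CCGGACAC matches the top strand at positions 99–106, 107–114, 185–192.
The reverse primer's reverse complement is AGATGCTC, matching at positions 201–208.
Each forward site pairs with the reverse site to give a product ending at position 208: sizes 110, 102, 24 bp.

Three products: 110 bp, 102 bp, 24 bp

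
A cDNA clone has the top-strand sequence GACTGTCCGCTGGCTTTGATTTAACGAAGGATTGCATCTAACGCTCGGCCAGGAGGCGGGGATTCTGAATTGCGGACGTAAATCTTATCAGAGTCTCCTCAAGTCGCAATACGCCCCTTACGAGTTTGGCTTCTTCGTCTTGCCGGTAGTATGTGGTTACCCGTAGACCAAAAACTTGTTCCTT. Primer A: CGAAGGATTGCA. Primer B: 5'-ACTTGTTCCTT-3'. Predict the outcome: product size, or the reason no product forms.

Primer A (CGAAGGATTGCA) matches the top strand at positions 25–36 (3' end points downstream).
Primer B (ACTTGTTCCTT) also matches the top strand directly, at positions 174–184 — its reverse complement AAGGAACAAGT is not present.
Both primers anneal to the bottom strand with 3' ends pointing the same way, so neither can prime synthesis back toward the other.

No product — both primers anneal to the same strand and extend in the same direction.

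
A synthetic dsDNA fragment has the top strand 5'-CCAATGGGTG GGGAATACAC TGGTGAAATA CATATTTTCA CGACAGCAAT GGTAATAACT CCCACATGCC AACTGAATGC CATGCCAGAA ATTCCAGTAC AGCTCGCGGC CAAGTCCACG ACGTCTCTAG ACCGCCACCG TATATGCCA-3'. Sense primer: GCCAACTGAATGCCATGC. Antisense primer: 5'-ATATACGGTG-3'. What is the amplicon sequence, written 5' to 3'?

5'-GCCAACTGAATGCCATGCCAGAAATTCCAGTACAGCTCGCGGCCAAGTCCACGACGTCTCTAGACCGCCACCGTATAT-3'

Scanning the template, GCCAACTGAATGCCATGC occurs at positions 68–85; this primer anneals to the bottom strand there with its 3' end pointing downstream.
The reverse primer's reverse complement is CACCGTATAT, which matches the template at positions 136–145.
The product is the template from position 68 through 145 (78 bp).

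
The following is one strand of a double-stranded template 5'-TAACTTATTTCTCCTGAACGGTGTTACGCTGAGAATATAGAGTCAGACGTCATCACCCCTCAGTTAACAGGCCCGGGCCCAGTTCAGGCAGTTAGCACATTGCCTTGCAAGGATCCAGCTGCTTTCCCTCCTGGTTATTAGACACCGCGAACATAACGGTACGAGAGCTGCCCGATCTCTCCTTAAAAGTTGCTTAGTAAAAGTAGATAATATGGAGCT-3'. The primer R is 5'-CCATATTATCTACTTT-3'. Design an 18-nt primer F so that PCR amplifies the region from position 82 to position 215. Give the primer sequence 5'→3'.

The reverse primer's reverse complement AAAGTAGATAATATGG matches the template at positions 200–215; the product starts at position 82.
The forward primer is identical to the top strand over positions 82–99: GTTCAGGCAGTTAGCACA.

5'-GTTCAGGCAGTTAGCACA-3'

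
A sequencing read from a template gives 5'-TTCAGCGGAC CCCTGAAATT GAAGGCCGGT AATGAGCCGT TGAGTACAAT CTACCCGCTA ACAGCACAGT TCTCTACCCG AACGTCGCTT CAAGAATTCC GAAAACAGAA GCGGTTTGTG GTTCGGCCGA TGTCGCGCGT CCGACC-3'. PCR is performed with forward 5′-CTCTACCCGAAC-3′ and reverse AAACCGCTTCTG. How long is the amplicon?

46 bp

Scanning the template, CTCTACCCGAAC occurs at positions 72–83; this primer anneals to the bottom strand there with its 3' end pointing downstream.
Taking the reverse complement of AAACCGCTTCTG gives CAGAAGCGGTTT, found at positions 106–117 on the template; the primer anneals here to the top strand with its 3' end pointing upstream.
Amplicon spans positions 72–117: 46 bp.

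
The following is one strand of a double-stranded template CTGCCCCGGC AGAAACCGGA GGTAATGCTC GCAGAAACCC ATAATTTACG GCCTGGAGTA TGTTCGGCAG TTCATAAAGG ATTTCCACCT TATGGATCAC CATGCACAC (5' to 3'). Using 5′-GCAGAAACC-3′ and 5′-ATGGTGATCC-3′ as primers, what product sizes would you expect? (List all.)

95 bp, 73 bp

The forward primer GCAGAAACC matches the top strand at positions 9–17, 31–39.
The reverse primer's reverse complement is GGATCACCAT, matching at positions 94–103.
Each forward site pairs with the reverse site to give a product ending at position 103: sizes 95, 73 bp.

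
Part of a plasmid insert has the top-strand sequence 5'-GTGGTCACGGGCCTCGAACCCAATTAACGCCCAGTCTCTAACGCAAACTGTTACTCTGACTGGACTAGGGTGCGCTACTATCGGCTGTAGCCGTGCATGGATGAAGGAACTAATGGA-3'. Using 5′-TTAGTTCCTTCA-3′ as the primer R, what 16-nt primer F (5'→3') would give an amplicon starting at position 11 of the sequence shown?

The reverse primer's reverse complement TGAAGGAACTAA matches the template at positions 102–113; the product starts at position 11.
The forward primer is identical to the top strand over positions 11–26: GCCTCGAACCCAATTA.

5'-GCCTCGAACCCAATTA-3'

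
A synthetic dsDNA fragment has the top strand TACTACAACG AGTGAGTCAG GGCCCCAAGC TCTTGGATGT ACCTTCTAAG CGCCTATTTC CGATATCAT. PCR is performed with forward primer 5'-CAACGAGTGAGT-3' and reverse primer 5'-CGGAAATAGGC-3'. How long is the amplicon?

The forward primer matches the template at positions 6–17.
Reverse complement of the reverse primer: GCCTATTTCCG. This occurs on the top strand at positions 52–62.
The product runs from position 6 to position 62, so its length is 62 − 6 + 1 = 57 bp.

57 bp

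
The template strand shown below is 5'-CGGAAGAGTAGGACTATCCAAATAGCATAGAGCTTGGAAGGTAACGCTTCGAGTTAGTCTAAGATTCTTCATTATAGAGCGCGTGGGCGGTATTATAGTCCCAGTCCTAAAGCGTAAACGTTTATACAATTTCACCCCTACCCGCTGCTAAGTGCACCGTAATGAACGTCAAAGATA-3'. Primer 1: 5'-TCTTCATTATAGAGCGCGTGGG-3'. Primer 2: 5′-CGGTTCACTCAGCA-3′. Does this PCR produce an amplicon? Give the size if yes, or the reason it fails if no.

No product — primer 2 has no binding site in the template.

Primer 2 (CGGTTCACTCAGCA) does not match the top strand, and its reverse complement TGCTGAGTGAACCG does not match either.
With no annealing site for primer 2, no amplification occurs.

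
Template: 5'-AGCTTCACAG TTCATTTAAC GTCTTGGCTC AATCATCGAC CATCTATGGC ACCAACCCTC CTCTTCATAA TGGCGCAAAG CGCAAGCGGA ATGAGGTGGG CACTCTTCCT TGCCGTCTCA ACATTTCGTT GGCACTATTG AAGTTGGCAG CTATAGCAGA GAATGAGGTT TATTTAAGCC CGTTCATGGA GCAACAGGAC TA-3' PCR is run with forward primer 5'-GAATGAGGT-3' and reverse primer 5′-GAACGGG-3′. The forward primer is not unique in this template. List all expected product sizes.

The forward primer GAATGAGGT matches the top strand at positions 89–97, 161–169.
The reverse primer's reverse complement is CCCGTTC, matching at positions 179–185.
Each forward site pairs with the reverse site to give a product ending at position 185: sizes 97, 25 bp.

97 bp, 25 bp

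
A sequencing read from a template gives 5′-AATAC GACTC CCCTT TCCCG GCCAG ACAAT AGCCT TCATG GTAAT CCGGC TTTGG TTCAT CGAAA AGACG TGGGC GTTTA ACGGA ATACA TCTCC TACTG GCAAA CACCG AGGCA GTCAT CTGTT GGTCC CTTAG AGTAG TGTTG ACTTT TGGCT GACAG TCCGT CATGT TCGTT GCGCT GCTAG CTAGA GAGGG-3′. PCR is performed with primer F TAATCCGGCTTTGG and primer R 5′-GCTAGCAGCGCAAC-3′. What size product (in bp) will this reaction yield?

145 bp

Forward primer TAATCCGGCTTTGG is found on the top strand at positions 42–55.
The reverse primer's reverse complement is GTTGCGCTGCTAGC, which matches the template at positions 173–186.
Product length = (reverse-primer end) − (forward-primer start) + 1 = 186 − 42 + 1 = 145 bp.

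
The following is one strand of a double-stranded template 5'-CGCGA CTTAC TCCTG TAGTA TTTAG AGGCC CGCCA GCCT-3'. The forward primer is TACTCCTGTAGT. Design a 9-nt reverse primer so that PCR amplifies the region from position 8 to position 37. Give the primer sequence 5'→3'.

The product's 3' end on the top strand is position 37.
The reverse primer anneals to the top strand over positions 29–37, i.e. to CCCGCCAGC.
Its sequence written 5'→3' is the reverse complement: GCTGGCGGG.

5'-GCTGGCGGG-3'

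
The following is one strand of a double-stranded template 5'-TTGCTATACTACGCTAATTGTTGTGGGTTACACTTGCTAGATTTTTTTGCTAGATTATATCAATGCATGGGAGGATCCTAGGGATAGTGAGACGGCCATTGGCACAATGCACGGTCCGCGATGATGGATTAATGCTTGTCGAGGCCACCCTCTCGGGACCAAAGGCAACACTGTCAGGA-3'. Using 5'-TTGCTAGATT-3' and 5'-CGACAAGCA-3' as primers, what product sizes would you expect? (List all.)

108 bp, 95 bp

The forward primer TTGCTAGATT matches the top strand at positions 34–43, 47–56.
The reverse primer's reverse complement is TGCTTGTCG, matching at positions 133–141.
Each forward site pairs with the reverse site to give a product ending at position 141: sizes 108, 95 bp.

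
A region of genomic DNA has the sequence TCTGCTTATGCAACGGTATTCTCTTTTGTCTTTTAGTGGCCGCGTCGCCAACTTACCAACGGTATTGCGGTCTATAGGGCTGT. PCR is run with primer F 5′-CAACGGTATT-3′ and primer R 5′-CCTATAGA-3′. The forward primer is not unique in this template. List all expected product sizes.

The forward primer CAACGGTATT matches the top strand at positions 11–20, 57–66.
The reverse primer's reverse complement is TCTATAGG, matching at positions 71–78.
Each forward site pairs with the reverse site to give a product ending at position 78: sizes 68, 22 bp.

68 bp, 22 bp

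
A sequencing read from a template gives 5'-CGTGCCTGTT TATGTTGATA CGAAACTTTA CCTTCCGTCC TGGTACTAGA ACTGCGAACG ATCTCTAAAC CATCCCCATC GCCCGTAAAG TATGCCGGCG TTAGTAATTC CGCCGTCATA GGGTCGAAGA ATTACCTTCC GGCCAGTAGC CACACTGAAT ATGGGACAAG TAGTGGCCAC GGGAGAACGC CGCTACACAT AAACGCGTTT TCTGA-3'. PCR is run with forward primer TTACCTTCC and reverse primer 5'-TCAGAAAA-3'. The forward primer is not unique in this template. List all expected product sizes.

188 bp, 84 bp

The forward primer TTACCTTCC matches the top strand at positions 28–36, 132–140.
The reverse primer's reverse complement is TTTTCTGA, matching at positions 208–215.
Each forward site pairs with the reverse site to give a product ending at position 215: sizes 188, 84 bp.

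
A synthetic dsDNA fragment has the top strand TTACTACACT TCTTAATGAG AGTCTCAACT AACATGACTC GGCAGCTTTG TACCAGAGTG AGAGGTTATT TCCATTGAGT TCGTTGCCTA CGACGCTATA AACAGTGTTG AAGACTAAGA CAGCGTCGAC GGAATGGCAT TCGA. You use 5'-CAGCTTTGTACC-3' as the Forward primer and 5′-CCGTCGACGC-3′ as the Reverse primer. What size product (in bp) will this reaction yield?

90 bp

The forward primer matches the template at positions 43–54.
The reverse primer's reverse complement is GCGTCGACGG, which matches the template at positions 123–132.
Product length = (reverse-primer end) − (forward-primer start) + 1 = 132 − 43 + 1 = 90 bp.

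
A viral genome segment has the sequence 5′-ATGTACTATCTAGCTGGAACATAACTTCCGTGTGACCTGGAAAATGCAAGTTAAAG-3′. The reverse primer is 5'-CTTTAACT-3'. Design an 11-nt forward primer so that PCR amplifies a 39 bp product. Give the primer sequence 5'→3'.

5'-AACATAACTTC-3'

The reverse primer's reverse complement AGTTAAAG matches the template at positions 49–56, so the product ends at position 56.
A 39 bp product then starts at position 56 − 39 + 1 = 18.
The forward primer is identical to the top strand there: AACATAACTTC.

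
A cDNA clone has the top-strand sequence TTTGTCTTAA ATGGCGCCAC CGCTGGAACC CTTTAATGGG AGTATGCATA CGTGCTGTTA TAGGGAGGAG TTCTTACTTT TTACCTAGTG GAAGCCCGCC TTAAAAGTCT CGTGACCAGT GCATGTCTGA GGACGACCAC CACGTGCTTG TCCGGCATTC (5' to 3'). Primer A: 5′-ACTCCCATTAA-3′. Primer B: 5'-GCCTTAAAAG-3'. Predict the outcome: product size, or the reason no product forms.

Primer A (ACTCCCATTAA) has reverse complement TTAATGGGAGT, which matches the top strand at positions 33–43; primer A anneals to the top strand there with its 3' end pointing upstream toward position 33.
Primer B (GCCTTAAAAG) matches the top strand directly at positions 98–107; it anneals to the bottom strand with its 3' end pointing downstream toward position 107.
The 3' ends diverge (primer A extends toward position 1, primer B toward position 160), so the primers never converge on a shared product.

No product — the primers' 3' ends point away from each other.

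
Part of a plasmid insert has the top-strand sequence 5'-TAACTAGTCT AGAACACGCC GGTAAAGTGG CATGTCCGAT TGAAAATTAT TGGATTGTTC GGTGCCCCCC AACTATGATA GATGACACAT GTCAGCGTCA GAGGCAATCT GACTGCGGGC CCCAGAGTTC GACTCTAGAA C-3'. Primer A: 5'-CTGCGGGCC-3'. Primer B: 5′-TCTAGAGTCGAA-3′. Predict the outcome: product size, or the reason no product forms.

Yes — a 27 bp product.

Primer A (CTGCGGGCC) matches the top strand at positions 113–121; it acts as a forward primer.
Primer B's reverse complement is TTCGACTCTAGA, matching the top strand at positions 128–139; it acts as a reverse primer.
The 3' ends face each other across positions 113–139, giving a 27 bp product.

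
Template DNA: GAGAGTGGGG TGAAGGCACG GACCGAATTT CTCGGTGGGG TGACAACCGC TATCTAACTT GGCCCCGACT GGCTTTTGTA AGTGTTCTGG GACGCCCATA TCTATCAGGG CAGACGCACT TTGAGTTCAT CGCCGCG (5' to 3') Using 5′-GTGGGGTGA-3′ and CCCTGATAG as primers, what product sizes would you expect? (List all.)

106 bp, 76 bp

The forward primer GTGGGGTGA matches the top strand at positions 5–13, 35–43.
The reverse primer's reverse complement is CTATCAGGG, matching at positions 102–110.
Each forward site pairs with the reverse site to give a product ending at position 110: sizes 106, 76 bp.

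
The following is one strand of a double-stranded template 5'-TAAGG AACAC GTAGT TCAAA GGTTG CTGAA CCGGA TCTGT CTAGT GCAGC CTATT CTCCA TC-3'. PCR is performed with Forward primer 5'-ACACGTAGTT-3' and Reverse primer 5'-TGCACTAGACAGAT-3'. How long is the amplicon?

42 bp

Scanning the template, ACACGTAGTT occurs at positions 7–16; this primer anneals to the bottom strand there with its 3' end pointing downstream.
The reverse primer's reverse complement is ATCTGTCTAGTGCA, which matches the template at positions 35–48.
Product length = (reverse-primer end) − (forward-primer start) + 1 = 48 − 7 + 1 = 42 bp.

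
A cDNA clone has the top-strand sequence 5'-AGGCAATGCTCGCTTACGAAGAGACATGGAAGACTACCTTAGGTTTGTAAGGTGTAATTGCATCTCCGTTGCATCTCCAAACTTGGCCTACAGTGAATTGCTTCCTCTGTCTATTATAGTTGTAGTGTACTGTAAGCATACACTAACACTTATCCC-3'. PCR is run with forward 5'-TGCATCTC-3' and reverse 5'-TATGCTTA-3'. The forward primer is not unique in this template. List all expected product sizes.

The forward primer TGCATCTC matches the top strand at positions 59–66, 70–77.
The reverse primer's reverse complement is TAAGCATA, matching at positions 133–140.
Each forward site pairs with the reverse site to give a product ending at position 140: sizes 82, 71 bp.

82 bp, 71 bp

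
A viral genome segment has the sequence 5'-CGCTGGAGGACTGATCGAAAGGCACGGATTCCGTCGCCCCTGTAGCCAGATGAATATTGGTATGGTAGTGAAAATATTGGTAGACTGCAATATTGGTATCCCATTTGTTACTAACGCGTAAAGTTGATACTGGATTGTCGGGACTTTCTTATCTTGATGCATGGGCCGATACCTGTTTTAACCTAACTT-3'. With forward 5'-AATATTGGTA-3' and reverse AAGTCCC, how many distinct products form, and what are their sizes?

Three products: 94 bp, 74 bp, 58 bp

The forward primer AATATTGGTA matches the top strand at positions 53–62, 73–82, 89–98.
The reverse primer's reverse complement is GGGACTT, matching at positions 140–146.
Each forward site pairs with the reverse site to give a product ending at position 146: sizes 94, 74, 58 bp.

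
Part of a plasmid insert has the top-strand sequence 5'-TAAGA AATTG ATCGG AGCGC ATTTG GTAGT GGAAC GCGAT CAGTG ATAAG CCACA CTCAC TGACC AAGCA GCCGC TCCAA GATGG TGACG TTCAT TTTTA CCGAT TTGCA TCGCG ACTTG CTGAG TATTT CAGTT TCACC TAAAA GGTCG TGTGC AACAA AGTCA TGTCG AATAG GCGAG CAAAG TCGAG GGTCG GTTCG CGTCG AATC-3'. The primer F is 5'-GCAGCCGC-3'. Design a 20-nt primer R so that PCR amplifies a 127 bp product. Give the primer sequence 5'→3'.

The forward primer binds at positions 68–75, so a 127 bp product ends at position 68 + 127 − 1 = 194.
The reverse primer anneals to the top strand over positions 175–194, i.e. to GGCGAGCAAAGTCGAGGGTC.
Its sequence written 5'→3' is the reverse complement: GACCCTCGACTTTGCTCGCC.

5'-GACCCTCGACTTTGCTCGCC-3'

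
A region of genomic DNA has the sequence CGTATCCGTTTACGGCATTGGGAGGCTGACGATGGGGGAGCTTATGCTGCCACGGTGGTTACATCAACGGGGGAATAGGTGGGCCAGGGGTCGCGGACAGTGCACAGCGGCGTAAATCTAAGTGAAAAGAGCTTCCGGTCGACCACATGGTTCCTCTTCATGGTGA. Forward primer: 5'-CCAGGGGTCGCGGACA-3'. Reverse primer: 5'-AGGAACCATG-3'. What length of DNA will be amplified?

Forward primer CCAGGGGTCGCGGACA is found on the top strand at positions 84–99.
The reverse primer's reverse complement is CATGGTTCCT, which matches the template at positions 146–155.
Product length = (reverse-primer end) − (forward-primer start) + 1 = 155 − 84 + 1 = 72 bp.

72 bp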